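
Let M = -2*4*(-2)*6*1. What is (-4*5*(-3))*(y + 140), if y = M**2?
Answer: 561360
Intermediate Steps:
M = 96 (M = -(-16)*6*1 = -2*(-48)*1 = 96*1 = 96)
y = 9216 (y = 96**2 = 9216)
(-4*5*(-3))*(y + 140) = (-4*5*(-3))*(9216 + 140) = -20*(-3)*9356 = 60*9356 = 561360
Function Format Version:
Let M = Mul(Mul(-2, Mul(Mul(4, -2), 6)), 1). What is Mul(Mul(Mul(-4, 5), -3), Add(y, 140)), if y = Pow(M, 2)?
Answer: 561360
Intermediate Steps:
M = 96 (M = Mul(Mul(-2, Mul(-8, 6)), 1) = Mul(Mul(-2, -48), 1) = Mul(96, 1) = 96)
y = 9216 (y = Pow(96, 2) = 9216)
Mul(Mul(Mul(-4, 5), -3), Add(y, 140)) = Mul(Mul(Mul(-4, 5), -3), Add(9216, 140)) = Mul(Mul(-20, -3), 9356) = Mul(60, 9356) = 561360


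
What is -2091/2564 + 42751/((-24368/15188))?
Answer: -26013465055/976243 ≈ -26647.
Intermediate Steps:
-2091/2564 + 42751/((-24368/15188)) = -2091*1/2564 + 42751/((-24368*1/15188)) = -2091/2564 + 42751/(-6092/3797) = -2091/2564 + 42751*(-3797/6092) = -2091/2564 - 162325547/6092 = -26013465055/976243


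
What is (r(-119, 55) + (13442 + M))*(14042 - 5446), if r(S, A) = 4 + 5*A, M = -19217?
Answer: -47243616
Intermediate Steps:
(r(-119, 55) + (13442 + M))*(14042 - 5446) = ((4 + 5*55) + (13442 - 19217))*(14042 - 5446) = ((4 + 275) - 5775)*8596 = (279 - 5775)*8596 = -5496*8596 = -47243616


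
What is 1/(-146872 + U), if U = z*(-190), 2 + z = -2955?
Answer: 1/414958 ≈ 2.4099e-6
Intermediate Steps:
z = -2957 (z = -2 - 2955 = -2957)
U = 561830 (U = -2957*(-190) = 561830)
1/(-146872 + U) = 1/(-146872 + 561830) = 1/414958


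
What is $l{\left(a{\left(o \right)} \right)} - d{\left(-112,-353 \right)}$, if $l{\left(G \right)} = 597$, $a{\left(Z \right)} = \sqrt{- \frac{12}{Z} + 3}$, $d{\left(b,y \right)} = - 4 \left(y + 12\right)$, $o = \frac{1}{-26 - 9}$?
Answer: $-767$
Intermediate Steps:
$o = - \frac{1}{35}$ ($o = \frac{1}{-35} = - \frac{1}{35} \approx -0.028571$)
$d{\left(b,y \right)} = -48 - 4 y$ ($d{\left(b,y \right)} = - 4 \left(12 + y\right) = -48 - 4 y$)
$a{\left(Z \right)} = \sqrt{3 - \frac{12}{Z}}$
$l{\left(a{\left(o \right)} \right)} - d{\left(-112,-353 \right)} = 597 - \left(-48 - -1412\right) = 597 - \left(-48 + 1412\right) = 597 - 1364 = -767$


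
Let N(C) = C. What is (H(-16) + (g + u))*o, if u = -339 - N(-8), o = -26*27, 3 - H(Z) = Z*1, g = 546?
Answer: -164268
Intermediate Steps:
H(Z) = 3 - Z
o = -702
u = -331 (u = -339 - 1*(-8) = -339 + 8 = -331)
(H(-16) + (g + u))*o = ((3 - 1*(-16)) + (546 - 331))*(-702) = ((3 + 16) + 215)*(-702) = (19 + 215)*(-702) = 234*(-702) = -164268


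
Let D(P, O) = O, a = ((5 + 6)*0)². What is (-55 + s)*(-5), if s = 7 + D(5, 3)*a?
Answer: 240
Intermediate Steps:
a = 0 (a = (11*0)² = 0² = 0)
s = 7 (s = 7 + 3*0 = 7 + 0 = 7)
(-55 + s)*(-5) = (-55 + 7)*(-5) = -48*(-5) = 240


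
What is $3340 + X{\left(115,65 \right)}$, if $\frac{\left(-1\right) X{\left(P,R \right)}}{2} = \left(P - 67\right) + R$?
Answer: $3114$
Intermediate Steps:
$X{\left(P,R \right)} = 134 - 2 P - 2 R$ ($X{\left(P,R \right)} = - 2 \left(\left(P - 67\right) + R\right) = - 2 \left(\left(-67 + P\right) + R\right) = - 2 \left(-67 + P + R\right) = 134 - 2 P - 2 R$)
$3340 + X{\left(115,65 \right)} = 3340 - 226 = 3114$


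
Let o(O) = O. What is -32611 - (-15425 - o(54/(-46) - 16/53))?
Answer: -20951533/1219 ≈ -17187.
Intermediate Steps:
-32611 - (-15425 - o(54/(-46) - 16/53)) = -32611 - (-15425 - (54/(-46) - 16/53)) = -32611 - (-15425 - (54*(-1/46) - 16*1/53)) = -32611 - (-15425 - (-27/23 - 16/53)) = -32611 - (-15425 - 1*(-1799/1219)) = -32611 - (-15425 + 1799/1219) = -32611 - 1*(-18801276/1219) = -32611 + 18801276/1219 = -20951533/1219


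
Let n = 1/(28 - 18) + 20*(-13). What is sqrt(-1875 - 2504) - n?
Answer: 2599/10 + I*sqrt(4379) ≈ 259.9 + 66.174*I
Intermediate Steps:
n = -2599/10 (n = 1/10 - 260 = -2599/10 ≈ -259.90)
sqrt(-1875 - 2504) - n = sqrt(-1875 - 2504) - 1*(-2599/10) = sqrt(-4379) + 2599/10 = I*sqrt(4379) + 2599/10 = 2599/10 + I*sqrt(4379)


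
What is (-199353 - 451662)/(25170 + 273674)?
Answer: -651015/298844 ≈ -2.1784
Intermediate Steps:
(-199353 - 451662)/(25170 + 273674) = -651015/298844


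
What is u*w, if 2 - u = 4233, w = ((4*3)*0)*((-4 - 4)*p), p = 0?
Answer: 0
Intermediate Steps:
w = 0 (w = ((4*3)*0)*((-4 - 4)*0) = (12*0)*(-8*0) = 0*0 = 0)
u = -4231 (u = 2 - 1*4233 = 2 - 4233 = -4231)
u*w = -4231*0 = 0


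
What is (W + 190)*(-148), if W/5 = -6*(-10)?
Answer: -72520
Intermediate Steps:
W = 300 (W = 5*(-6*(-10)) = 5*60 = 300)
(W + 190)*(-148) = (300 + 190)*(-148) = 490*(-148) = -72520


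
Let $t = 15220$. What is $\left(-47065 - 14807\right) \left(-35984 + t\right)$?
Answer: $1284710208$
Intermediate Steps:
$\left(-47065 - 14807\right) \left(-35984 + t\right) = \left(-47065 - 14807\right) \left(-35984 + 15220\right) = \left(-61872\right) \left(-20764\right) = 1284710208$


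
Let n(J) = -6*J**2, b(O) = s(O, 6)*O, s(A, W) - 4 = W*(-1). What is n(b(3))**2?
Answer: 46656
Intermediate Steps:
s(A, W) = 4 - W (s(A, W) = 4 + W*(-1) = 4 - W)
b(O) = -2*O (b(O) = (4 - 1*6)*O = (4 - 6)*O = -2*O)
n(b(3))**2 = (-6*(-2*3)**2)**2 = (-6*(-6)**2)**2 = (-6*36)**2 = (-216)**2 = 46656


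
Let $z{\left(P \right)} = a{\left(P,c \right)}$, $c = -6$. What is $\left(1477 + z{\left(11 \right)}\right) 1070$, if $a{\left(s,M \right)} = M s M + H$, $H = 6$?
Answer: $2010530$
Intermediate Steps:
$a{\left(s,M \right)} = 6 + s M^{2}$ ($a{\left(s,M \right)} = M s M + 6 = s M^{2} + 6 = 6 + s M^{2}$)
$z{\left(P \right)} = 6 + 36 P$ ($z{\left(P \right)} = 6 + P \left(-6\right)^{2} = 6 + P 36 = 6 + 36 P$)
$\left(1477 + z{\left(11 \right)}\right) 1070 = \left(1477 + \left(6 + 36 \cdot 11\right)\right) 1070 = \left(1477 + \left(6 + 396\right)\right) 1070 = \left(1477 + 402\right) 1070 = 1879 \cdot 1070 = 2010530$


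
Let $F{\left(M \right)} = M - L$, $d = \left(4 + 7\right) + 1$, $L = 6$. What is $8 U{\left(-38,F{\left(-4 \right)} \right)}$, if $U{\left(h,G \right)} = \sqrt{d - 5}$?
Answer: $8 \sqrt{7} \approx 21.166$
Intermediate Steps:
$d = 12$ ($d = 11 + 1 = 12$)
$F{\left(M \right)} = -6 + M$ ($F{\left(M \right)} = M - 6 = -6 + M$)
$U{\left(h,G \right)} = \sqrt{7}$ ($U{\left(h,G \right)} = \sqrt{12 - 5} = \sqrt{7}$)
$8 U{\left(-38,F{\left(-4 \right)} \right)} = 8 \sqrt{7}$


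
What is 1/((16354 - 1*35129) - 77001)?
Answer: -1/95776 ≈ -1.0441e-5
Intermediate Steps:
1/((16354 - 1*35129) - 77001) = 1/((16354 - 35129) - 77001) = 1/(-18775 - 77001) = 1/(-95776) = -1/95776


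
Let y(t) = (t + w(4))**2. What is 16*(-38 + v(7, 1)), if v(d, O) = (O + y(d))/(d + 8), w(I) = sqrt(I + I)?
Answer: -8192/15 + 448*sqrt(2)/15 ≈ -503.90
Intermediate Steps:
w(I) = sqrt(2)*sqrt(I) (w(I) = sqrt(2*I) = sqrt(2)*sqrt(I))
y(t) = (t + 2*sqrt(2))**2 (y(t) = (t + sqrt(2)*sqrt(4))**2 = (t + sqrt(2)*2)**2 = (t + 2*sqrt(2))**2)
v(d, O) = (O + (d + 2*sqrt(2))**2)/(8 + d) (v(d, O) = (O + (d + 2*sqrt(2))**2)/(d + 8) = (O + (d + 2*sqrt(2))**2)/(8 + d))
16*(-38 + v(7, 1)) = 16*(-38 + (1 + (7 + 2*sqrt(2))**2)/(8 + 7)) = 16*(-38 + (1 + (7 + 2*sqrt(2))**2)/15) = 16*(-38 + (1/15 + (7 + 2*sqrt(2))**2/15)) = 16*(-569/15 + (7 + 2*sqrt(2))**2/15) = -9104/15 + 16*(7 + 2*sqrt(2))**2/15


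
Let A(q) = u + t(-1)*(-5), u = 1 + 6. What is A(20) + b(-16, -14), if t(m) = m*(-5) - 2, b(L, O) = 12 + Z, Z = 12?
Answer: 16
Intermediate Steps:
u = 7
b(L, O) = 24 (b(L, O) = 12 + 12 = 24)
t(m) = -2 - 5*m (t(m) = -5*m - 2 = -2 - 5*m)
A(q) = -8 (A(q) = 7 + (-2 - 5*(-1))*(-5) = 7 + (-2 + 5)*(-5) = 7 + 3*(-5) = 7 - 15 = -8)
A(20) + b(-16, -14) = -8 + 24 = 16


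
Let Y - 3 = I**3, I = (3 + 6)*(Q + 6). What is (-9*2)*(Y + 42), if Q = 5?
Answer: -17466192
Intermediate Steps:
I = 99 (I = (3 + 6)*(5 + 6) = 9*11 = 99)
Y = 970302 (Y = 3 + 99**3 = 3 + 970299 = 970302)
(-9*2)*(Y + 42) = (-9*2)*(970302 + 42) = -18*970344 = -17466192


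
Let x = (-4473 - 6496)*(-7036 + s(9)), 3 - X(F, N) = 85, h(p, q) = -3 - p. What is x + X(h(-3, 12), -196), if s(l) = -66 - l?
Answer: 78000477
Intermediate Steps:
X(F, N) = -82 (X(F, N) = 3 - 1*85 = 3 - 85 = -82)
x = 78000559 (x = (-4473 - 6496)*(-7036 + (-66 - 1*9)) = -10969*(-7036 + (-66 - 9)) = -10969*(-7036 - 75) = -10969*(-7111) = 78000559)
x + X(h(-3, 12), -196) = 78000559 - 82 = 78000477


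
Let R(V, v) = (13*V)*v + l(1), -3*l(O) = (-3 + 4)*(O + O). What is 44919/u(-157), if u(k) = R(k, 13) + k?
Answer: -134757/80072 ≈ -1.6829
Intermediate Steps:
l(O) = -2*O/3 (l(O) = -(-3 + 4)*(O + O)/3 = -2*O/3)
R(V, v) = -⅔ + 13*V*v (R(V, v) = (13*V)*v - ⅔*1 = 13*V*v - ⅔ = -⅔ + 13*V*v)
u(k) = -⅔ + 170*k (u(k) = (-⅔ + 13*k*13) + k = (-⅔ + 169*k) + k = -⅔ + 170*k)
44919/u(-157) = 44919/(-⅔ + 170*(-157)) = 44919/(-⅔ - 26690) = 44919/(-80072/3) = 44919*(-3/80072) = -134757/80072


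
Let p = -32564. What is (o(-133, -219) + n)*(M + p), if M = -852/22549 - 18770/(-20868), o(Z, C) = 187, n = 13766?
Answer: -35632862543028977/78425422 ≈ -4.5435e+8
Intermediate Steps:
M = 202732597/235276266 (M = -852*1/22549 - 18770*(-1/20868) = -852/22549 + 9385/10434 = 202732597/235276266 ≈ 0.86168)
(o(-133, -219) + n)*(M + p) = (187 + 13766)*(202732597/235276266 - 32564) = 13953*(-7661333593427/235276266) = -35632862543028977/78425422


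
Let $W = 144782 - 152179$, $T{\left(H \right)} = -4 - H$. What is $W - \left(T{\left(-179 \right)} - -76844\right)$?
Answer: $-84416$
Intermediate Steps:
$W = -7397$
$W - \left(T{\left(-179 \right)} - -76844\right) = -7397 - \left(\left(-4 - -179\right) - -76844\right) = -7397 - \left(\left(-4 + 179\right) + 76844\right) = -7397 - \left(175 + 76844\right) = -7397 - 77019 = -84416$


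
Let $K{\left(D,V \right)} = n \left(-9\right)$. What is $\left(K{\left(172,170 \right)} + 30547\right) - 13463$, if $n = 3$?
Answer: $17057$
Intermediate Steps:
$K{\left(D,V \right)} = -27$ ($K{\left(D,V \right)} = 3 \left(-9\right) = -27$)
$\left(K{\left(172,170 \right)} + 30547\right) - 13463 = \left(-27 + 30547\right) - 13463 = 30520 - 13463 = 17057$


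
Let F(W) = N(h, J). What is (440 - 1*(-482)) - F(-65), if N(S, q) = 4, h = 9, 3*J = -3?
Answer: 918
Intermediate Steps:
J = -1 (J = (⅓)*(-3) = -1)
F(W) = 4
(440 - 1*(-482)) - F(-65) = (440 - 1*(-482)) - 1*4 = (440 + 482) - 4 = 922 - 4 = 918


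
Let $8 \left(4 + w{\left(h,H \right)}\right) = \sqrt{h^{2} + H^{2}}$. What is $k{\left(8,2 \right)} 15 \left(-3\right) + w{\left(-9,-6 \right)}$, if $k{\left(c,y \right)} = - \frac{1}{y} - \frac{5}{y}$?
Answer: $131 + \frac{3 \sqrt{13}}{8} \approx 132.35$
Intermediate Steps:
$w{\left(h,H \right)} = -4 + \frac{\sqrt{H^{2} + h^{2}}}{8}$ ($w{\left(h,H \right)} = -4 + \frac{\sqrt{h^{2} + H^{2}}}{8} = -4 + \frac{\sqrt{H^{2} + h^{2}}}{8}$)
$k{\left(c,y \right)} = - \frac{6}{y}$
$k{\left(8,2 \right)} 15 \left(-3\right) + w{\left(-9,-6 \right)} = - \frac{6}{2} \cdot 15 \left(-3\right) - \left(4 - \frac{\sqrt{\left(-6\right)^{2} + \left(-9\right)^{2}}}{8}\right) = \left(-6\right) \frac{1}{2} \left(-45\right) - \left(4 - \frac{\sqrt{36 + 81}}{8}\right) = \left(-3\right) \left(-45\right) - \left(4 - \frac{\sqrt{117}}{8}\right) = 135 - \left(4 - \frac{3 \sqrt{13}}{8}\right) = 131 + \frac{3 \sqrt{13}}{8}$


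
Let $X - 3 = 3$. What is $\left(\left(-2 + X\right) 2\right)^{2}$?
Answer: $64$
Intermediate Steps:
$X = 6$ ($X = 3 + 3 = 6$)
$\left(\left(-2 + X\right) 2\right)^{2} = \left(\left(-2 + 6\right) 2\right)^{2} = \left(4 \cdot 2\right)^{2} = 8^{2} = 64$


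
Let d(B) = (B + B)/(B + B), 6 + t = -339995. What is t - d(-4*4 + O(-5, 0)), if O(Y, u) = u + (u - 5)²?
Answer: -340002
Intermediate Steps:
t = -340001 (t = -6 - 339995 = -340001)
O(Y, u) = u + (-5 + u)²
d(B) = 1 (d(B) = (2*B)/((2*B)) = (2*B)*(1/(2*B)) = 1)
t - d(-4*4 + O(-5, 0)) = -340001 - 1*1 = -340001 - 1 = -340002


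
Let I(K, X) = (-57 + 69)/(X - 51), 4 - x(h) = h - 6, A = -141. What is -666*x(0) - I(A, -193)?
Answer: -406257/61 ≈ -6660.0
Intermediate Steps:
x(h) = 10 - h (x(h) = 4 - (h - 6) = 4 - (-6 + h) = 4 + (6 - h) = 10 - h)
I(K, X) = 12/(-51 + X)
-666*x(0) - I(A, -193) = -666*(10 - 1*0) - 12/(-51 - 193) = -666*(10 + 0) - 12/(-244) = -666*10 - 12*(-1)/244 = -6660 - 1*(-3/61) = -6660 + 3/61 = -406257/61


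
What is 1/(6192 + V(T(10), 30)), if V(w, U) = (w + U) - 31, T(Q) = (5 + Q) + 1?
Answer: 1/6207 ≈ 0.00016111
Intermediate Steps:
T(Q) = 6 + Q
V(w, U) = -31 + U + w (V(w, U) = (U + w) - 31 = -31 + U + w)
1/(6192 + V(T(10), 30)) = 1/(6192 + (-31 + 30 + (6 + 10))) = 1/(6192 + (-31 + 30 + 16)) = 1/(6192 + 15) = 1/6207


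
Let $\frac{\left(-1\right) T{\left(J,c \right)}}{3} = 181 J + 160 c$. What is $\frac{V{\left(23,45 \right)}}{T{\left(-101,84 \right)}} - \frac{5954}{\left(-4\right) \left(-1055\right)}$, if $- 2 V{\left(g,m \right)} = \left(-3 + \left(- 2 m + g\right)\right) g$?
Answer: $- \frac{41536421}{30643530} \approx -1.3555$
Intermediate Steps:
$T{\left(J,c \right)} = - 543 J - 480 c$ ($T{\left(J,c \right)} = - 3 \left(181 J + 160 c\right) = - 3 \left(160 c + 181 J\right) = - 543 J - 480 c$)
$V{\left(g,m \right)} = - \frac{g \left(-3 + g - 2 m\right)}{2}$ ($V{\left(g,m \right)} = - \frac{\left(-3 + \left(- 2 m + g\right)\right) g}{2} = - \frac{\left(-3 + \left(g - 2 m\right)\right) g}{2} = - \frac{\left(-3 + g - 2 m\right) g}{2} = - \frac{g \left(-3 + g - 2 m\right)}{2}$)
$\frac{V{\left(23,45 \right)}}{T{\left(-101,84 \right)}} - \frac{5954}{\left(-4\right) \left(-1055\right)} = \frac{\frac{1}{2} \cdot 23 \left(3 - 23 + 2 \cdot 45\right)}{\left(-543\right) \left(-101\right) - 40320} - \frac{5954}{\left(-4\right) \left(-1055\right)} = \frac{\frac{1}{2} \cdot 23 \left(3 - 23 + 90\right)}{54843 - 40320} - \frac{5954}{4220} = \frac{\frac{1}{2} \cdot 23 \cdot 70}{14523} - \frac{2977}{2110} = 805 \cdot \frac{1}{14523} - \frac{2977}{2110} = \frac{805}{14523} - \frac{2977}{2110} = - \frac{41536421}{30643530}$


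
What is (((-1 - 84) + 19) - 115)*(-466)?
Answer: 84346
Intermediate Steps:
(((-1 - 84) + 19) - 115)*(-466) = ((-85 + 19) - 115)*(-466) = (-66 - 115)*(-466) = -181*(-466) = 84346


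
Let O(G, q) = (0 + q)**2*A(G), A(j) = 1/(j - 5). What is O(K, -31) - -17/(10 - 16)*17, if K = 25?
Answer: -7/60 ≈ -0.11667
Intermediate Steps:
A(j) = 1/(-5 + j)
O(G, q) = q**2/(-5 + G) (O(G, q) = (0 + q)**2/(-5 + G) = q**2/(-5 + G))
O(K, -31) - -17/(10 - 16)*17 = (-31)**2/(-5 + 25) - -17/(10 - 16)*17 = 961/20 - -17/(-6)*17 = 961*(1/20) - (-1/6*(-17))*17 = 961/20 - 17*17/6 = 961/20 - 1*289/6 = 961/20 - 289/6 = -7/60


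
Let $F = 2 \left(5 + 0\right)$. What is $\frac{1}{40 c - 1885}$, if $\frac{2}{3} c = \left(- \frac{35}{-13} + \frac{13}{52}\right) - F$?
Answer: $- \frac{13}{30010} \approx -0.00043319$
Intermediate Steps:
$F = 10$ ($F = 2 \cdot 5 = 10$)
$c = - \frac{1101}{104}$ ($c = \frac{3 \left(\left(- \frac{35}{-13} + \frac{13}{52}\right) - 10\right)}{2} = \frac{3 \left(\left(\left(-35\right) \left(- \frac{1}{13}\right) + 13 \cdot \frac{1}{52}\right) - 10\right)}{2} = \frac{3 \left(\left(\frac{35}{13} + \frac{1}{4}\right) - 10\right)}{2} = \frac{3 \left(\frac{153}{52} - 10\right)}{2} = \frac{3}{2} \left(- \frac{367}{52}\right) = - \frac{1101}{104} \approx -10.587$)
$\frac{1}{40 c - 1885} = \frac{1}{40 \left(- \frac{1101}{104}\right) - 1885} = \frac{1}{- \frac{5505}{13} - 1885} = \frac{1}{- \frac{30010}{13}} = - \frac{13}{30010}$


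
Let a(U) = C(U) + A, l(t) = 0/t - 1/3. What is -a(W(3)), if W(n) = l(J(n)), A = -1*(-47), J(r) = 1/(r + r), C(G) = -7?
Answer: -40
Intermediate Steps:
J(r) = 1/(2*r)
l(t) = -⅓ (l(t) = 0 - 1*⅓ = 0 - ⅓ = -⅓)
A = 47
W(n) = -⅓
a(U) = 40 (a(U) = -7 + 47 = 40)
-a(W(3)) = -1*40 = -40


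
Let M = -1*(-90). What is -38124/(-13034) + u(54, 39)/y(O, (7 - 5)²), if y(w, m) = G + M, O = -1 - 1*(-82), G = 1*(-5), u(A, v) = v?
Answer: 1874433/553945 ≈ 3.3838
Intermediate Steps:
M = 90
G = -5
O = 81 (O = -1 + 82 = 81)
y(w, m) = 85 (y(w, m) = -5 + 90 = 85)
-38124/(-13034) + u(54, 39)/y(O, (7 - 5)²) = -38124/(-13034) + 39/85 = -38124*(-1/13034) + 39*(1/85) = 19062/6517 + 39/85 = 1874433/553945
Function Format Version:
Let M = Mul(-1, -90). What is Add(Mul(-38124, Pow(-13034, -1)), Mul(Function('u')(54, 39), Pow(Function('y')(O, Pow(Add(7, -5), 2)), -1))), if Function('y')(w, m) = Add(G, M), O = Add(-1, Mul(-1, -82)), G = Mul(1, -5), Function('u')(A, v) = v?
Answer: Rational(1874433, 553945) ≈ 3.3838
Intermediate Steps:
M = 90
G = -5
O = 81 (O = Add(-1, 82) = 81)
Function('y')(w, m) = 85 (Function('y')(w, m) = Add(-5, 90) = 85)
Add(Mul(-38124, Pow(-13034, -1)), Mul(Function('u')(54, 39), Pow(Function('y')(O, Pow(Add(7, -5), 2)), -1))) = Add(Mul(-38124, Pow(-13034, -1)), Mul(39, Pow(85, -1))) = Add(Mul(-38124, Rational(-1, 13034)), Mul(39, Rational(1, 85))) = Add(Rational(19062, 6517), Rational(39, 85)) = Rational(1874433, 553945)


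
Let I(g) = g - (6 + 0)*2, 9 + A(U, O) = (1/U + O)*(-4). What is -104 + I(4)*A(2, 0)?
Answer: -16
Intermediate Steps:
A(U, O) = -9 - 4*O - 4/U (A(U, O) = -9 + (1/U + O)*(-4) = -9 + (O + 1/U)*(-4) = -9 + (-4*O - 4/U) = -9 - 4*O - 4/U)
I(g) = -12 + g (I(g) = g - 6*2 = g - 1*12 = g - 12 = -12 + g)
-104 + I(4)*A(2, 0) = -104 + (-12 + 4)*(-9 - 4*0 - 4/2) = -104 - 8*(-9 + 0 - 4*½) = -104 - 8*(-9 + 0 - 2) = -104 - 8*(-11) = -104 + 88 = -16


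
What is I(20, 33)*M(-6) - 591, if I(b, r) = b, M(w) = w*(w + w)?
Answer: 849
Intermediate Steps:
M(w) = 2*w² (M(w) = w*(2*w) = 2*w²)
I(20, 33)*M(-6) - 591 = 20*(2*(-6)²) - 591 = 20*(2*36) - 591 = 20*72 - 591 = 1440 - 591 = 849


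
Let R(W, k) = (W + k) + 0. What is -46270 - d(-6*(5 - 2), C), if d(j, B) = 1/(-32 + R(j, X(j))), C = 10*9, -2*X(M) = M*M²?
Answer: -132609821/2866 ≈ -46270.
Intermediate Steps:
X(M) = -M³/2 (X(M) = -M*M²/2 = -M³/2)
C = 90
R(W, k) = W + k
d(j, B) = 1/(-32 + j - j³/2) (d(j, B) = 1/(-32 + (j - j³/2)) = 1/(-32 + j - j³/2))
-46270 - d(-6*(5 - 2), C) = -46270 - (-2)/(64 + (-6*(5 - 2))³ - (-12)*(5 - 2)) = -46270 - (-2)/(64 + (-6*3)³ - (-12)*3) = -46270 - (-2)/(64 + (-18)³ - 2*(-18)) = -46270 - (-2)/(64 - 5832 + 36) = -46270 - (-2)/(-5732) = -46270 - (-2)*(-1)/5732 = -46270 - 1*1/2866 = -46270 - 1/2866 = -132609821/2866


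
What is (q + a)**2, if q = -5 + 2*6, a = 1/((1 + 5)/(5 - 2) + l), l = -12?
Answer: 4761/100 ≈ 47.610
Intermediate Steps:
a = -1/10 (a = 1/((1 + 5)/(5 - 2) - 12) = 1/(6/3 - 12) = 1/(6*(1/3) - 12) = 1/(2 - 12) = 1/(-10) = -1/10 ≈ -0.10000)
q = 7 (q = -5 + 12 = 7)
(q + a)**2 = (7 - 1/10)**2 = (69/10)**2 = 4761/100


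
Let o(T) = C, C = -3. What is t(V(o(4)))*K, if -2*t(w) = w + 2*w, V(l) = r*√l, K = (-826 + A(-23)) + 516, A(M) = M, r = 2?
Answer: 999*I*√3 ≈ 1730.3*I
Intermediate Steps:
o(T) = -3
K = -333 (K = (-826 - 23) + 516 = -849 + 516 = -333)
V(l) = 2*√l
t(w) = -3*w/2 (t(w) = -(w + 2*w)/2 = -3*w/2)
t(V(o(4)))*K = -3*√(-3)*(-333) = -3*I*√3*(-333) = 999*I*√3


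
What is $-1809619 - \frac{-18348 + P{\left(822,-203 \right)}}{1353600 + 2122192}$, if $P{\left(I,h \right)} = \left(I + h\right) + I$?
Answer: $- \frac{6289859226341}{3475792} \approx -1.8096 \cdot 10^{6}$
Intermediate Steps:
$P{\left(I,h \right)} = h + 2 I$
$-1809619 - \frac{-18348 + P{\left(822,-203 \right)}}{1353600 + 2122192} = -1809619 - \frac{-18348 + \left(-203 + 2 \cdot 822\right)}{1353600 + 2122192} = -1809619 - \frac{-18348 + \left(-203 + 1644\right)}{3475792} = -1809619 - \left(-18348 + 1441\right) \frac{1}{3475792} = -1809619 - \left(-16907\right) \frac{1}{3475792} = -1809619 - - \frac{16907}{3475792} = -1809619 + \frac{16907}{3475792} = - \frac{6289859226341}{3475792}$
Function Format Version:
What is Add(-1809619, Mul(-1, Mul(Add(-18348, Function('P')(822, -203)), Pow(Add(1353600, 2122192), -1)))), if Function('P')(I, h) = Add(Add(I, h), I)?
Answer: Rational(-6289859226341, 3475792) ≈ -1.8096e+6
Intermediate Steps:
Function('P')(I, h) = Add(h, Mul(2, I))
Add(-1809619, Mul(-1, Mul(Add(-18348, Function('P')(822, -203)), Pow(Add(1353600, 2122192), -1)))) = Add(-1809619, Mul(-1, Mul(Add(-18348, Add(-203, Mul(2, 822))), Pow(Add(1353600, 2122192), -1)))) = Add(-1809619, Mul(-1, Mul(Add(-18348, Add(-203, 1644)), Pow(3475792, -1)))) = Add(-1809619, Mul(-1, Mul(Add(-18348, 1441), Rational(1, 3475792)))) = Add(-1809619, Mul(-1, Mul(-16907, Rational(1, 3475792)))) = Add(-1809619, Mul(-1, Rational(-16907, 3475792))) = Add(-1809619, Rational(16907, 3475792)) = Rational(-6289859226341, 3475792)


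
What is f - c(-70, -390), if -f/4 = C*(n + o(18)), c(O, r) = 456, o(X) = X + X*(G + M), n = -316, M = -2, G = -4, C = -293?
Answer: -476288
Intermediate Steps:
o(X) = -5*X (o(X) = X + X*(-4 - 2) = X + X*(-6) = X - 6*X = -5*X)
f = -475832 (f = -(-1172)*(-316 - 5*18) = -(-1172)*(-316 - 90) = -(-1172)*(-406) = -4*118958 = -475832)
f - c(-70, -390) = -475832 - 1*456 = -475832 - 456 = -476288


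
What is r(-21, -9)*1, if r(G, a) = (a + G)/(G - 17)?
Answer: 15/19 ≈ 0.78947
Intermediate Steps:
r(G, a) = (G + a)/(-17 + G)
r(-21, -9)*1 = ((-21 - 9)/(-17 - 21))*1 = (-30/(-38))*1 = -1/38*(-30)*1 = (15/19)*1 = 15/19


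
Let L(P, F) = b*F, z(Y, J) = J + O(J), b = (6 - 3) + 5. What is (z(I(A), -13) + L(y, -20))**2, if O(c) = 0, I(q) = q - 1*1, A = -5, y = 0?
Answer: 29929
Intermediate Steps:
b = 8 (b = 3 + 5 = 8)
I(q) = -1 + q (I(q) = q - 1 = -1 + q)
z(Y, J) = J (z(Y, J) = J + 0 = J)
L(P, F) = 8*F
(z(I(A), -13) + L(y, -20))**2 = (-13 + 8*(-20))**2 = (-13 - 160)**2 = (-173)**2 = 29929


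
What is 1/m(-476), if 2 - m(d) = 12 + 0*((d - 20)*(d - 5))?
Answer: -1/10 ≈ -0.10000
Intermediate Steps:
m(d) = -10 (m(d) = 2 - (12 + 0*((d - 20)*(d - 5))) = 2 - (12 + 0*((-20 + d)*(-5 + d))) = 2 - (12 + 0) = 2 - 1*12 = 2 - 12 = -10)
1/m(-476) = 1/(-10) = -1/10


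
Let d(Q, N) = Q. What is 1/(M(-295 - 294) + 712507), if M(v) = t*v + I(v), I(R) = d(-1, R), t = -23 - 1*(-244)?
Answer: 1/582337 ≈ 1.7172e-6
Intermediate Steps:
t = 221 (t = -23 + 244 = 221)
I(R) = -1
M(v) = -1 + 221*v (M(v) = 221*v - 1 = -1 + 221*v)
1/(M(-295 - 294) + 712507) = 1/((-1 + 221*(-295 - 294)) + 712507) = 1/((-1 + 221*(-589)) + 712507) = 1/((-1 - 130169) + 712507) = 1/(-130170 + 712507) = 1/582337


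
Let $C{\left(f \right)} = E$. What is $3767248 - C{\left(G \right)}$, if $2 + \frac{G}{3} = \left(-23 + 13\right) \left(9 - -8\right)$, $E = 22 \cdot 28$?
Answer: $3766632$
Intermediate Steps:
$E = 616$
$G = -516$ ($G = -6 + 3 \left(-23 + 13\right) \left(9 - -8\right) = -6 + 3 \left(- 10 \left(9 + 8\right)\right) = -6 + 3 \left(\left(-10\right) 17\right) = -6 + 3 \left(-170\right) = -6 - 510 = -516$)
$C{\left(f \right)} = 616$
$3767248 - C{\left(G \right)} = 3767248 - 616 = 3766632$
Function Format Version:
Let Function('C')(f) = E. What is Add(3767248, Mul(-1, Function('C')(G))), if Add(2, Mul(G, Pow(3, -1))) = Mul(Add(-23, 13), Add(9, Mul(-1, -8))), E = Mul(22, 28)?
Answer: 3766632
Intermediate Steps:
E = 616
G = -516 (G = Add(-6, Mul(3, Mul(Add(-23, 13), Add(9, Mul(-1, -8))))) = Add(-6, Mul(3, Mul(-10, Add(9, 8)))) = Add(-6, Mul(3, Mul(-10, 17))) = Add(-6, Mul(3, -170)) = Add(-6, -510) = -516)
Function('C')(f) = 616
Add(3767248, Mul(-1, Function('C')(G))) = Add(3767248, Mul(-1, 616)) = Add(3767248, -616) = 3766632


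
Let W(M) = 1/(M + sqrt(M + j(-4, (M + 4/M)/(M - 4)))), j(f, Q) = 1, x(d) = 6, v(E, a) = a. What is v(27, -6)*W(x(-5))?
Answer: -36/29 + 6*sqrt(7)/29 ≈ -0.69398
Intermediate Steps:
W(M) = 1/(M + sqrt(1 + M)) (W(M) = 1/(M + sqrt(M + 1)) = 1/(M + sqrt(1 + M)))
v(27, -6)*W(x(-5)) = -6/(6 + sqrt(1 + 6)) = -6/(6 + sqrt(7))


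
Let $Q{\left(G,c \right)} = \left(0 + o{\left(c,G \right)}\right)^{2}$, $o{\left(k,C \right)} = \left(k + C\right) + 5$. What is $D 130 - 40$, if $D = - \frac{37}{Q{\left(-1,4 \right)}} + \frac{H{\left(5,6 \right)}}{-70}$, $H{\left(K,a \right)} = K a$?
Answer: $- \frac{38275}{224} \approx -170.87$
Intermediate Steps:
$o{\left(k,C \right)} = 5 + C + k$ ($o{\left(k,C \right)} = \left(C + k\right) + 5 = 5 + C + k$)
$Q{\left(G,c \right)} = \left(5 + G + c\right)^{2}$ ($Q{\left(G,c \right)} = \left(0 + \left(5 + G + c\right)\right)^{2} = \left(5 + G + c\right)^{2}$)
$D = - \frac{451}{448}$ ($D = - \frac{37}{\left(5 - 1 + 4\right)^{2}} + \frac{5 \cdot 6}{-70} = - \frac{37}{8^{2}} + 30 \left(- \frac{1}{70}\right) = - \frac{37}{64} - \frac{3}{7} = - \frac{451}{448} \approx -1.0067$)
$D 130 - 40 = \left(- \frac{451}{448}\right) 130 - 40 = - \frac{29315}{224} - 40 = - \frac{38275}{224}$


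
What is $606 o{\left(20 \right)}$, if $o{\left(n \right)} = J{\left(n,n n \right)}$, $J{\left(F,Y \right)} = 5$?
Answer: $3030$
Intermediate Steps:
$o{\left(n \right)} = 5$
$606 o{\left(20 \right)} = 606 \cdot 5 = 3030$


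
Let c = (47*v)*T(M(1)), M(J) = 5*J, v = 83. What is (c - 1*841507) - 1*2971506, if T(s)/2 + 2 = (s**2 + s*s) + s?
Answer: -3399507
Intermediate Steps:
T(s) = -4 + 2*s + 4*s**2 (T(s) = -4 + 2*((s**2 + s*s) + s) = -4 + 2*((s**2 + s**2) + s) = -4 + 2*(2*s**2 + s) = -4 + 2*(s + 2*s**2) = -4 + (2*s + 4*s**2) = -4 + 2*s + 4*s**2)
c = 413506 (c = (47*83)*(-4 + 2*(5*1) + 4*(5*1)**2) = 3901*(-4 + 2*5 + 4*5**2) = 3901*(-4 + 10 + 4*25) = 3901*(-4 + 10 + 100) = 3901*106 = 413506)
(c - 1*841507) - 1*2971506 = (413506 - 1*841507) - 1*2971506 = (413506 - 841507) - 2971506 = -428001 - 2971506 = -3399507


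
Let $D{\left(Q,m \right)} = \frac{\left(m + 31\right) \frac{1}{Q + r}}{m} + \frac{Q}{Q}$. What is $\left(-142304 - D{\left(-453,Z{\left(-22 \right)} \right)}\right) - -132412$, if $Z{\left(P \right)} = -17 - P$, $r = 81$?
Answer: $- \frac{1533412}{155} \approx -9893.0$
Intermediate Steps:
$D{\left(Q,m \right)} = 1 + \frac{31 + m}{m \left(81 + Q\right)}$ ($D{\left(Q,m \right)} = \frac{\left(m + 31\right) \frac{1}{Q + 81}}{m} + \frac{Q}{Q} = \frac{\left(31 + m\right) \frac{1}{81 + Q}}{m} + 1 = \frac{\frac{1}{81 + Q} \left(31 + m\right)}{m} + 1 = \frac{31 + m}{m \left(81 + Q\right)} + 1 = 1 + \frac{31 + m}{m \left(81 + Q\right)}$)
$\left(-142304 - D{\left(-453,Z{\left(-22 \right)} \right)}\right) - -132412 = \left(-142304 - \frac{31 + 82 \left(-17 - -22\right) - 453 \left(-17 - -22\right)}{\left(-17 - -22\right) \left(81 - 453\right)}\right) - -132412 = \left(-142304 - \frac{31 + 82 \left(-17 + 22\right) - 453 \left(-17 + 22\right)}{\left(-17 + 22\right) \left(-372\right)}\right) + 132412 = \left(-142304 - \frac{1}{5} \left(- \frac{1}{372}\right) \left(31 + 82 \cdot 5 - 2265\right)\right) + 132412 = \left(-142304 - \frac{1}{5} \left(- \frac{1}{372}\right) \left(31 + 410 - 2265\right)\right) + 132412 = \left(-142304 - \frac{1}{5} \left(- \frac{1}{372}\right) \left(-1824\right)\right) + 132412 = \left(-142304 - \frac{152}{155}\right) + 132412 = - \frac{22057272}{155} + 132412 = - \frac{1533412}{155}$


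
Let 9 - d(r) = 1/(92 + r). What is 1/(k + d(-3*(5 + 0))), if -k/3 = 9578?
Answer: -77/2211826 ≈ -3.4813e-5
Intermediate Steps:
d(r) = 9 - 1/(92 + r)
k = -28734 (k = -3*9578 = -28734)
1/(k + d(-3*(5 + 0))) = 1/(-28734 + (827 + 9*(-3*(5 + 0)))/(92 - 3*(5 + 0))) = 1/(-28734 + (827 + 9*(-3*5))/(92 - 3*5)) = 1/(-28734 + (827 + 9*(-15))/(92 - 15)) = 1/(-28734 + (827 - 135)/77) = 1/(-28734 + (1/77)*692) = 1/(-28734 + 692/77) = 1/(-2211826/77) = -77/2211826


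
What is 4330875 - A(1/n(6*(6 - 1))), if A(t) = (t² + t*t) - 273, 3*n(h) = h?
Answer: 216557399/50 ≈ 4.3311e+6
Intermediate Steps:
n(h) = h/3
A(t) = -273 + 2*t² (A(t) = (t² + t²) - 273 = 2*t² - 273 = -273 + 2*t²)
4330875 - A(1/n(6*(6 - 1))) = 4330875 - (-273 + 2*(1/((6*(6 - 1))/3))²) = 4330875 - (-273 + 2*(1/((6*5)/3))²) = 4330875 - (-273 + 2*(1/((⅓)*30))²) = 4330875 - (-273 + 2*(1/10)²) = 4330875 - (-273 + 2*(⅒)²) = 4330875 - (-273 + 2*(1/100)) = 4330875 - (-273 + 1/50) = 4330875 - 1*(-13649/50) = 4330875 + 13649/50 = 216557399/50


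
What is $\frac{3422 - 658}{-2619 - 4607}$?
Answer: $- \frac{1382}{3613} \approx -0.38251$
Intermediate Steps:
$\frac{3422 - 658}{-2619 - 4607} = \frac{2764}{-7226} = 2764 \left(- \frac{1}{7226}\right) = - \frac{1382}{3613}$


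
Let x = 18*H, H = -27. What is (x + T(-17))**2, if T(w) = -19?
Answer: 255025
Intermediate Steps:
x = -486 (x = 18*(-27) = -486)
(x + T(-17))**2 = (-486 - 19)**2 = (-505)**2 = 255025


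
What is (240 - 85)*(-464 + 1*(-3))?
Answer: -72385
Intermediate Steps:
(240 - 85)*(-464 + 1*(-3)) = 155*(-464 - 3) = 155*(-467) = -72385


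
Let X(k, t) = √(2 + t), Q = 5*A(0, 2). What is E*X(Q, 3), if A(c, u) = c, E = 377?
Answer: 377*√5 ≈ 843.00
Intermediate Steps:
Q = 0 (Q = 5*0 = 0)
E*X(Q, 3) = 377*√(2 + 3) = 377*√5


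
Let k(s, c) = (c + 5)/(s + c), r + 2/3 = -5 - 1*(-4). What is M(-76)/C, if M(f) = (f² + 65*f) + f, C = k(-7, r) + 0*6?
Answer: -1976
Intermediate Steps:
r = -5/3 (r = -⅔ + (-5 - 1*(-4)) = -⅔ + (-5 + 4) = -⅔ - 1 = -5/3 ≈ -1.6667)
k(s, c) = (5 + c)/(c + s)
C = -5/13 (C = (5 - 5/3)/(-5/3 - 7) + 0*6 = (10/3)/(-26/3) + 0 = -3/26*10/3 + 0 = -5/13 + 0 = -5/13 ≈ -0.38462)
M(f) = f² + 66*f
M(-76)/C = (-76*(66 - 76))/(-5/13) = -76*(-10)*(-13/5) = 760*(-13/5) = -1976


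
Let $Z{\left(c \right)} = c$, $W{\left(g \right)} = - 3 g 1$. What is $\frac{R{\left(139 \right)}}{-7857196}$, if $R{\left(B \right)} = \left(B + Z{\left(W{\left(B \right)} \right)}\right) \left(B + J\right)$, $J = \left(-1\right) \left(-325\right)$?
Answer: $\frac{32248}{1964299} \approx 0.016417$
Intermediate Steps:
$W{\left(g \right)} = - 3 g$
$J = 325$
$R{\left(B \right)} = - 2 B \left(325 + B\right)$ ($R{\left(B \right)} = \left(B - 3 B\right) \left(B + 325\right) = - 2 B \left(325 + B\right)$)
$\frac{R{\left(139 \right)}}{-7857196} = \frac{2 \cdot 139 \left(-325 - 139\right)}{-7857196} = 2 \cdot 139 \left(-325 - 139\right) \left(- \frac{1}{7857196}\right) = 2 \cdot 139 \left(-464\right) \left(- \frac{1}{7857196}\right) = \left(-128992\right) \left(- \frac{1}{7857196}\right) = \frac{32248}{1964299}$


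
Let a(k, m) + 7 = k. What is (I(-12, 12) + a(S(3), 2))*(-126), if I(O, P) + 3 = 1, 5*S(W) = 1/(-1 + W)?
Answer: 5607/5 ≈ 1121.4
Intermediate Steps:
S(W) = 1/(5*(-1 + W))
a(k, m) = -7 + k
I(O, P) = -2 (I(O, P) = -3 + 1 = -2)
(I(-12, 12) + a(S(3), 2))*(-126) = (-2 + (-7 + 1/(5*(-1 + 3))))*(-126) = (-2 + (-7 + (⅕)/2))*(-126) = (-2 + (-7 + (⅕)*(½)))*(-126) = (-2 + (-7 + ⅒))*(-126) = (-2 - 69/10)*(-126) = -89/10*(-126) = 5607/5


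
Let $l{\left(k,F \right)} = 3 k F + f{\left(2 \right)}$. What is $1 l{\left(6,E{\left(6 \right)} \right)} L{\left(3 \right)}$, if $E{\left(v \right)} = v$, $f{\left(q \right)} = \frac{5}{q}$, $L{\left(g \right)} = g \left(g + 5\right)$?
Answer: $2652$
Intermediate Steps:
$L{\left(g \right)} = g \left(5 + g\right)$
$l{\left(k,F \right)} = \frac{5}{2} + 3 F k$ ($l{\left(k,F \right)} = 3 k F + \frac{5}{2} = 3 F k + 5 \cdot \frac{1}{2} = 3 F k + \frac{5}{2} = \frac{5}{2} + 3 F k$)
$1 l{\left(6,E{\left(6 \right)} \right)} L{\left(3 \right)} = 1 \left(\frac{5}{2} + 3 \cdot 6 \cdot 6\right) 3 \left(5 + 3\right) = 1 \left(\frac{5}{2} + 108\right) 3 \cdot 8 = 1 \cdot \frac{221}{2} \cdot 24 = \frac{221}{2} \cdot 24 = 2652$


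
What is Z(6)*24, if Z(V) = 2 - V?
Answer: -96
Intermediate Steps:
Z(6)*24 = (2 - 1*6)*24 = (2 - 6)*24 = -4*24 = -96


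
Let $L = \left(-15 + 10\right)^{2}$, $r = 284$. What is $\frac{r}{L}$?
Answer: $\frac{284}{25} \approx 11.36$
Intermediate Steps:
$L = 25$ ($L = \left(-5\right)^{2} = 25$)
$\frac{r}{L} = \frac{284}{25}$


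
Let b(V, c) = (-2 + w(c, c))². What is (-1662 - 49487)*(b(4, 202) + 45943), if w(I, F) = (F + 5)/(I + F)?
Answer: -383566038428461/163216 ≈ -2.3501e+9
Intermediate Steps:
w(I, F) = (5 + F)/(F + I)
b(V, c) = (-2 + (5 + c)/(2*c))² (b(V, c) = (-2 + (5 + c)/(c + c))² = (-2 + (5 + c)/((2*c)))² = (-2 + (1/(2*c))*(5 + c))² = (-2 + (5 + c)/(2*c))²)
(-1662 - 49487)*(b(4, 202) + 45943) = (-1662 - 49487)*((¼)*(5 - 3*202)²/202² + 45943) = -51149*((¼)*(1/40804)*(5 - 606)² + 45943) = -51149*((¼)*(1/40804)*(-601)² + 45943) = -51149*((¼)*(1/40804)*361201 + 45943) = -51149*(361201/163216 + 45943) = -51149*7498993889/163216 = -383566038428461/163216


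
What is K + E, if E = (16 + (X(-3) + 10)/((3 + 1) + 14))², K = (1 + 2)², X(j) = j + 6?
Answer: 93517/324 ≈ 288.63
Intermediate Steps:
X(j) = 6 + j
K = 9 (K = 3² = 9)
E = 90601/324 (E = (16 + ((6 - 3) + 10)/((3 + 1) + 14))² = (16 + (3 + 10)/(4 + 14))² = (16 + 13/18)² = (301/18)² = 90601/324 ≈ 279.63)
K + E = 9 + 90601/324 = 93517/324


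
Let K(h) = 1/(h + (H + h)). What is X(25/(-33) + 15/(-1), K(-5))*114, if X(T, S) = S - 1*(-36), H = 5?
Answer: 20406/5 ≈ 4081.2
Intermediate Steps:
K(h) = 1/(5 + 2*h) (K(h) = 1/(h + (5 + h)) = 1/(5 + 2*h))
X(T, S) = 36 + S (X(T, S) = S + 36 = 36 + S)
X(25/(-33) + 15/(-1), K(-5))*114 = (36 + 1/(5 + 2*(-5)))*114 = (36 + 1/(5 - 10))*114 = (36 + 1/(-5))*114 = (36 - 1/5)*114 = (179/5)*114 = 20406/5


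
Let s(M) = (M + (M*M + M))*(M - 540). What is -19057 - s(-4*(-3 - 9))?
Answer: 1161743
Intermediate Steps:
s(M) = (-540 + M)*(M² + 2*M) (s(M) = (M + (M² + M))*(-540 + M) = (M + (M + M²))*(-540 + M) = (M² + 2*M)*(-540 + M) = (-540 + M)*(M² + 2*M))
-19057 - s(-4*(-3 - 9)) = -19057 - (-4*(-3 - 9))*(-1080 + (-4*(-3 - 9))² - (-2152)*(-3 - 9)) = -19057 - (-4*(-12))*(-1080 + (-4*(-12))² - (-2152)*(-12)) = -19057 - 48*(-1080 + 48² - 538*48) = -19057 - 48*(-1080 + 2304 - 25824) = -19057 - 48*(-24600) = -19057 - 1*(-1180800) = -19057 + 1180800 = 1161743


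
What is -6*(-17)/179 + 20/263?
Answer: 30406/47077 ≈ 0.64588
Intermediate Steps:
-6*(-17)/179 + 20/263 = 102*(1/179) + 20*(1/263) = 102/179 + 20/263 = 30406/47077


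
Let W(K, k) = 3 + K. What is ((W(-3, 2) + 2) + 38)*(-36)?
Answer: -1440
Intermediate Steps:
((W(-3, 2) + 2) + 38)*(-36) = (((3 - 3) + 2) + 38)*(-36) = ((0 + 2) + 38)*(-36) = (2 + 38)*(-36) = 40*(-36) = -1440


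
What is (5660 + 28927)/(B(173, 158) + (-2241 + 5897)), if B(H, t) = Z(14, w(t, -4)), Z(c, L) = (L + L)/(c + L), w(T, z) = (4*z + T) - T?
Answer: 1281/136 ≈ 9.4191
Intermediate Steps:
w(T, z) = 4*z (w(T, z) = (T + 4*z) - T = 4*z)
Z(c, L) = 2*L/(L + c) (Z(c, L) = (2*L)/(L + c) = 2*L/(L + c))
B(H, t) = 16 (B(H, t) = 2*(4*(-4))/(4*(-4) + 14) = 2*(-16)/(-16 + 14) = 2*(-16)/(-2) = 2*(-16)*(-1/2) = 16)
(5660 + 28927)/(B(173, 158) + (-2241 + 5897)) = (5660 + 28927)/(16 + (-2241 + 5897)) = 34587/(16 + 3656) = 34587/3672 = 34587*(1/3672) = 1281/136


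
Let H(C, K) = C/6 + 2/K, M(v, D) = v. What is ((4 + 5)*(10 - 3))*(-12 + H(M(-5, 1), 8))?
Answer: -3171/4 ≈ -792.75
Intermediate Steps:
H(C, K) = 2/K + C/6 (H(C, K) = C*(⅙) + 2/K = C/6 + 2/K = 2/K + C/6)
((4 + 5)*(10 - 3))*(-12 + H(M(-5, 1), 8)) = ((4 + 5)*(10 - 3))*(-12 + (2/8 + (⅙)*(-5))) = (9*7)*(-12 + (2*(⅛) - ⅚)) = 63*(-12 + (¼ - ⅚)) = 63*(-12 - 7/12) = 63*(-151/12) = -3171/4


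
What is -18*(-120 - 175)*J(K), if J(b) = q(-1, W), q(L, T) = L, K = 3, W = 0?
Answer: -5310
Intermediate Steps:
J(b) = -1
-18*(-120 - 175)*J(K) = -18*(-120 - 175)*(-1) = -(-5310)*(-1) = -18*295 = -5310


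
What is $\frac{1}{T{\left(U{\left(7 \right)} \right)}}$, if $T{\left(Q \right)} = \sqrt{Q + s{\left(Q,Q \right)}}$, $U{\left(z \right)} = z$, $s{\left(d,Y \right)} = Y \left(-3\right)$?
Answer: $- \frac{i \sqrt{14}}{14} \approx - 0.26726 i$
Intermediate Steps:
$s{\left(d,Y \right)} = - 3 Y$
$T{\left(Q \right)} = \sqrt{2} \sqrt{- Q}$ ($T{\left(Q \right)} = \sqrt{Q - 3 Q} = \sqrt{- 2 Q} = \sqrt{2} \sqrt{- Q}$)
$\frac{1}{T{\left(U{\left(7 \right)} \right)}} = \frac{1}{\sqrt{2} \sqrt{\left(-1\right) 7}} = \frac{1}{\sqrt{2} \sqrt{-7}} = \frac{1}{\sqrt{2} i \sqrt{7}} = \frac{1}{i \sqrt{14}} = - \frac{i \sqrt{14}}{14}$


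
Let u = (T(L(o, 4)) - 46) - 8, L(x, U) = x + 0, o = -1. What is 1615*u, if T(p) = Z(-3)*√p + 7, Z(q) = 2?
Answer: -75905 + 3230*I ≈ -75905.0 + 3230.0*I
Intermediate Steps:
L(x, U) = x
T(p) = 7 + 2*√p (T(p) = 2*√p + 7 = 7 + 2*√p)
u = -47 + 2*I (u = ((7 + 2*√(-1)) - 46) - 8 = ((7 + 2*I) - 46) - 8 = (-39 + 2*I) - 8 = -47 + 2*I ≈ -47.0 + 2.0*I)
1615*u = 1615*(-47 + 2*I) = -75905 + 3230*I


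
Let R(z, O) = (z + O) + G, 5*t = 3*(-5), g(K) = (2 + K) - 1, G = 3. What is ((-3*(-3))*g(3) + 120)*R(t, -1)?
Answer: -156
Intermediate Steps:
g(K) = 1 + K
t = -3 (t = (3*(-5))/5 = (1/5)*(-15) = -3)
R(z, O) = 3 + O + z (R(z, O) = (z + O) + 3 = (O + z) + 3 = 3 + O + z)
((-3*(-3))*g(3) + 120)*R(t, -1) = ((-3*(-3))*(1 + 3) + 120)*(3 - 1 - 3) = (9*4 + 120)*(-1) = (36 + 120)*(-1) = 156*(-1) = -156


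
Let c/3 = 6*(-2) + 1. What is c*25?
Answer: -825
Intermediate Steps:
c = -33 (c = 3*(6*(-2) + 1) = 3*(-12 + 1) = 3*(-11) = -33)
c*25 = -33*25 = -825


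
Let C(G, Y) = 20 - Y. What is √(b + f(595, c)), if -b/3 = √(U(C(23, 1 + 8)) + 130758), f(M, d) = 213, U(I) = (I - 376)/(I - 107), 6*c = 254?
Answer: √(3408 - 2*√75318798)/4 ≈ 29.527*I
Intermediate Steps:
c = 127/3 (c = (⅙)*254 = 127/3 ≈ 42.333)
U(I) = (-376 + I)/(-107 + I)
b = -√75318798/8 (b = -3*√((-376 + (20 - (1 + 8)))/(-107 + (20 - (1 + 8))) + 130758) = -3*√((-376 + (20 - 1*9))/(-107 + (20 - 1*9)) + 130758) = -3*√((-376 + (20 - 9))/(-107 + (20 - 9)) + 130758) = -3*√((-376 + 11)/(-107 + 11) + 130758) = -3*√(-365/(-96) + 130758) = -3*√(-1/96*(-365) + 130758) = -3*√(365/96 + 130758) = -√75318798/8 ≈ -1084.8)
√(b + f(595, c)) = √(-√75318798/8 + 213) = √(213 - √75318798/8)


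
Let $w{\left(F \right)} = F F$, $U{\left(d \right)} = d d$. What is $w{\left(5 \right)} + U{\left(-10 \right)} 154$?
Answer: $15425$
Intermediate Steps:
$U{\left(d \right)} = d^{2}$
$w{\left(F \right)} = F^{2}$
$w{\left(5 \right)} + U{\left(-10 \right)} 154 = 5^{2} + \left(-10\right)^{2} \cdot 154 = 25 + 100 \cdot 154 = 25 + 15400 = 15425$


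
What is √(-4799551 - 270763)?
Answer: I*√5070314 ≈ 2251.7*I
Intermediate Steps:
√(-4799551 - 270763) = √(-5070314) = I*√5070314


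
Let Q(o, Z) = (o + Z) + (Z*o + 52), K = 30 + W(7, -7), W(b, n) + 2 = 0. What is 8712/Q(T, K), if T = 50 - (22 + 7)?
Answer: 8712/689 ≈ 12.644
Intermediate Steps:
T = 21 (T = 50 - 1*29 = 50 - 29 = 21)
W(b, n) = -2 (W(b, n) = -2 + 0 = -2)
K = 28 (K = 30 - 2 = 28)
Q(o, Z) = 52 + Z + o + Z*o (Q(o, Z) = (Z + o) + (52 + Z*o) = 52 + Z + o + Z*o)
8712/Q(T, K) = 8712/(52 + 28 + 21 + 28*21) = 8712/(52 + 28 + 21 + 588) = 8712/689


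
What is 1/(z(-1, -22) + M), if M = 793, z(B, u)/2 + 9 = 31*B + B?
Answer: 1/711 ≈ 0.0014065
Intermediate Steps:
z(B, u) = -18 + 64*B (z(B, u) = -18 + 2*(31*B + B) = -18 + 2*(32*B) = -18 + 64*B)
1/(z(-1, -22) + M) = 1/((-18 + 64*(-1)) + 793) = 1/((-18 - 64) + 793) = 1/(-82 + 793) = 1/711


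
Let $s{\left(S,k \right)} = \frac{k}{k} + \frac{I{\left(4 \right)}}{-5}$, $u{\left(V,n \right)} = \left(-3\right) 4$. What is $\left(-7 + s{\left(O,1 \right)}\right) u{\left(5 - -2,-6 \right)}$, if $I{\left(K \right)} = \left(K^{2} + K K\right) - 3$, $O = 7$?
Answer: $\frac{708}{5} \approx 141.6$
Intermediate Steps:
$u{\left(V,n \right)} = -12$
$I{\left(K \right)} = -3 + 2 K^{2}$ ($I{\left(K \right)} = \left(K^{2} + K^{2}\right) - 3 = 2 K^{2} - 3 = -3 + 2 K^{2}$)
$s{\left(S,k \right)} = - \frac{24}{5}$ ($s{\left(S,k \right)} = \frac{k}{k} + \frac{-3 + 2 \cdot 4^{2}}{-5} = 1 + \left(-3 + 2 \cdot 16\right) \left(- \frac{1}{5}\right) = 1 + \left(-3 + 32\right) \left(- \frac{1}{5}\right) = 1 + 29 \left(- \frac{1}{5}\right) = 1 - \frac{29}{5} = - \frac{24}{5}$)
$\left(-7 + s{\left(O,1 \right)}\right) u{\left(5 - -2,-6 \right)} = \left(-7 - \frac{24}{5}\right) \left(-12\right) = \left(- \frac{59}{5}\right) \left(-12\right) = \frac{708}{5}$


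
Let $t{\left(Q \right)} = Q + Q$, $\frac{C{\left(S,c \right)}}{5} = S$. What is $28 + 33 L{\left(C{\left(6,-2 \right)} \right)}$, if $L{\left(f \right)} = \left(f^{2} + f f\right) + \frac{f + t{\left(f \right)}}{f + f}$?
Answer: $\frac{118955}{2} \approx 59478.0$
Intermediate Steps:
$C{\left(S,c \right)} = 5 S$
$t{\left(Q \right)} = 2 Q$
$L{\left(f \right)} = \frac{3}{2} + 2 f^{2}$ ($L{\left(f \right)} = \left(f^{2} + f f\right) + \frac{f + 2 f}{f + f} = \left(f^{2} + f^{2}\right) + \frac{3 f}{2 f} = 2 f^{2} + 3 f \frac{1}{2 f} = 2 f^{2} + \frac{3}{2} = \frac{3}{2} + 2 f^{2}$)
$28 + 33 L{\left(C{\left(6,-2 \right)} \right)} = 28 + 33 \left(\frac{3}{2} + 2 \left(5 \cdot 6\right)^{2}\right) = 28 + 33 \left(\frac{3}{2} + 2 \cdot 30^{2}\right) = 28 + 33 \left(\frac{3}{2} + 2 \cdot 900\right) = 28 + 33 \left(\frac{3}{2} + 1800\right) = 28 + 33 \cdot \frac{3603}{2} = 28 + \frac{118899}{2} = \frac{118955}{2}$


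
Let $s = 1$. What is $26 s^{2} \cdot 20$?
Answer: $520$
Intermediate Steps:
$26 s^{2} \cdot 20 = 26 \cdot 1^{2} \cdot 20 = 26 \cdot 1 \cdot 20 = 26 \cdot 20 = 520$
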